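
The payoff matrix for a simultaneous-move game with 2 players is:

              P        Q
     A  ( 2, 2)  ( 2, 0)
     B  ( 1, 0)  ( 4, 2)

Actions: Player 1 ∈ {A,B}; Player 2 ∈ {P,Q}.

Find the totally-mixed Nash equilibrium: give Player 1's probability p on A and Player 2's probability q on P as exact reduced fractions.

P1 indiff ⇒ q·2+(1-q)·2 = q·1+(1-q)·4 ⇒ q(1) = (1-q)(2) ⇒ q = 2/3
P2 indiff ⇒ p·2+(1-p)·0 = p·0+(1-p)·2 ⇒ p(2) = (1-p)(2) ⇒ p = 1/2

(p,q) = (1/2, 2/3)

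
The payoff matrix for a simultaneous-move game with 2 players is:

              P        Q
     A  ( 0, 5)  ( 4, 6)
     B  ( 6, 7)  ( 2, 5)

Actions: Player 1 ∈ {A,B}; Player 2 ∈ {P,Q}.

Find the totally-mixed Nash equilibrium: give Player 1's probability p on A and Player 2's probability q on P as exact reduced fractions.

(p,q) = (2/3, 1/4)

P1 indiff ⇒ q·0+(1-q)·4 = q·6+(1-q)·2 ⇒ q(-6) = (1-q)(-2) ⇒ q = 1/4
P2 indiff ⇒ p·5+(1-p)·7 = p·6+(1-p)·5 ⇒ p(-1) = (1-p)(-2) ⇒ p = 2/3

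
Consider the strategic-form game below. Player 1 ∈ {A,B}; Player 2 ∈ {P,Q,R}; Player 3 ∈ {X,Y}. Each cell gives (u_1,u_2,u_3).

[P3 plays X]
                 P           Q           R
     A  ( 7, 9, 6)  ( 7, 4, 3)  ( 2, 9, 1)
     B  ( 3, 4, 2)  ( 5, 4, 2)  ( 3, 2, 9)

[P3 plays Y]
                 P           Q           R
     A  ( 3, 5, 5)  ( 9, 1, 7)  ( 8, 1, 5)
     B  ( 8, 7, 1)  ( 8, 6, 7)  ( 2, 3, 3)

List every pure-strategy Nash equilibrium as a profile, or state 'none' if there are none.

NE set: (A,P,X)

(A,P,X): NE
(A,P,Y): not NE [P1→B gives 8>3; P3→X gives 6>5]
(A,Q,X): not NE [P2→R gives 9>4; P3→Y gives 7>3]
(A,Q,Y): not NE [P2→P gives 5>1]
(A,R,X): not NE [P1→B gives 3>2; P3→Y gives 5>1]
(A,R,Y): not NE [P2→P gives 5>1]
(B,P,X): not NE [P1→A gives 7>3]
(B,P,Y): not NE [P3→X gives 2>1]
(B,Q,X): not NE [P1→A gives 7>5; P3→Y gives 7>2]
(B,Q,Y): not NE [P1→A gives 9>8; P2→P gives 7>6]
(B,R,X): not NE [P2→Q gives 4>2]
(B,R,Y): not NE [P1→A gives 8>2; P2→P gives 7>3; P3→X gives 9>3]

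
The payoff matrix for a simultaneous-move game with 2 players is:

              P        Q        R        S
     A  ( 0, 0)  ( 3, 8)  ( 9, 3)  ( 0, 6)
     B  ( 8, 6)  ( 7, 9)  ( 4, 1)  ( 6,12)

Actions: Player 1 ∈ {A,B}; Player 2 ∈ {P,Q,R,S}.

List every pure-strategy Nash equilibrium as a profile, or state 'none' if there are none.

PSNE = {(B,S)}

(A,P): not NE [P1→B gives 8>0; P2→Q gives 8>0]
(A,Q): not NE [P1→B gives 7>3]
(A,R): not NE [P2→Q gives 8>3]
(A,S): not NE [P1→B gives 6>0; P2→Q gives 8>6]
(B,P): not NE [P2→S gives 12>6]
(B,Q): not NE [P2→S gives 12>9]
(B,R): not NE [P1→A gives 9>4; P2→S gives 12>1]
(B,S): NE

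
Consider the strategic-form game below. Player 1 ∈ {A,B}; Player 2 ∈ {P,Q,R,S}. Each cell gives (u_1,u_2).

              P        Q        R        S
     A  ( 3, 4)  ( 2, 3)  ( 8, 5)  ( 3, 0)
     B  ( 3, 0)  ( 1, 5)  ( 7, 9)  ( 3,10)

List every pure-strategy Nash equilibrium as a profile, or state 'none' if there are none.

Nash profiles: (A,R), (B,S)

(A,P): not NE [P2→R gives 5>4]
(A,Q): not NE [P2→R gives 5>3]
(A,R): NE
(A,S): not NE [P2→R gives 5>0]
(B,P): not NE [P2→S gives 10>0]
(B,Q): not NE [P1→A gives 2>1; P2→S gives 10>5]
(B,R): not NE [P1→A gives 8>7; P2→S gives 10>9]
(B,S): NE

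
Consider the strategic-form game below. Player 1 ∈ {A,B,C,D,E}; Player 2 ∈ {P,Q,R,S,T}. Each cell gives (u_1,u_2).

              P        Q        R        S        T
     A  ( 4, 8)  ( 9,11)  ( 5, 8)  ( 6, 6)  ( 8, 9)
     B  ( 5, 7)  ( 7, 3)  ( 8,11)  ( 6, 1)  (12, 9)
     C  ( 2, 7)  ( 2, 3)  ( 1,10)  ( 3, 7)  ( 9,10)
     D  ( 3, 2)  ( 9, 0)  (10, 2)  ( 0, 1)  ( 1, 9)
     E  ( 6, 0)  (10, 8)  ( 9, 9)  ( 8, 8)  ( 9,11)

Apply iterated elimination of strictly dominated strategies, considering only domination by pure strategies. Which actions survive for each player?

P1 drop A (E beats it: P:6>4 Q:10>9 R:9>5 S:8>6 T:9>8)
P1 drop C (B beats it: P:5>2 Q:7>2 R:8>1 S:6>3 T:12>9)
P2 drop P (T beats it: B:9>7 D:9>2 E:11>0)
P2 drop Q (R beats it: B:11>3 D:2>0 E:9>8)
P2 drop S (R beats it: B:11>1 D:2>1 E:9>8)
P1→{B,D,E} P2→{R,T}

Remaining: P1:{B,D,E} P2:{R,T}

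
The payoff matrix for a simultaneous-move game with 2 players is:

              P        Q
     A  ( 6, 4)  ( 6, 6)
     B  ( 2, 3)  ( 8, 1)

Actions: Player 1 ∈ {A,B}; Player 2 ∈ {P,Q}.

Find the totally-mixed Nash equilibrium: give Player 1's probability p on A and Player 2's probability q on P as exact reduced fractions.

(p,q) = (1/2, 1/3)

P1 indiff ⇒ q·6+(1-q)·6 = q·2+(1-q)·8 ⇒ q(4) = (1-q)(2) ⇒ q = 1/3
P2 indiff ⇒ p·4+(1-p)·3 = p·6+(1-p)·1 ⇒ p(-2) = (1-p)(-2) ⇒ p = 1/2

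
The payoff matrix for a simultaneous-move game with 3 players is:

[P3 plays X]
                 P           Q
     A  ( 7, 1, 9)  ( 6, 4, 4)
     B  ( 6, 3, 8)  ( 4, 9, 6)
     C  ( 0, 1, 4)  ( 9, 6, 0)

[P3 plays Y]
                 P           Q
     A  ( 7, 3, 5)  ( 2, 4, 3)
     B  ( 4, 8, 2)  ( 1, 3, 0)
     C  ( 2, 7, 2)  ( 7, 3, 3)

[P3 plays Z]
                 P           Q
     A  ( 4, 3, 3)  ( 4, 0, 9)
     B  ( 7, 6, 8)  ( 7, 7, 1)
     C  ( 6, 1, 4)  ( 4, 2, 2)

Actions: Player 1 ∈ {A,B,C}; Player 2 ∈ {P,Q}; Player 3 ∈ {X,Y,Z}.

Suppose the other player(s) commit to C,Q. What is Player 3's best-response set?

u_3(X vs C,Q) = 0
u_3(Y vs C,Q) = 3
u_3(Z vs C,Q) = 2
max payoff 3 at {Y}

BR_3 = {Y}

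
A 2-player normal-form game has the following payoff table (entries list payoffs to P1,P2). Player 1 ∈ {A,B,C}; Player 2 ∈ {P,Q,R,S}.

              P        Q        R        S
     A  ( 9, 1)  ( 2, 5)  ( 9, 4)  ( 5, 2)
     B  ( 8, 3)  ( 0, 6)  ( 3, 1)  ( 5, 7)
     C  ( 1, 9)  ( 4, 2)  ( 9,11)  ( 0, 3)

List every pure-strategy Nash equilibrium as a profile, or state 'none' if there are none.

Nash profiles: (B,S), (C,R)

(A,P): not NE [P2→Q gives 5>1]
(A,Q): not NE [P1→C gives 4>2]
(A,R): not NE [P2→Q gives 5>4]
(A,S): not NE [P2→Q gives 5>2]
(B,P): not NE [P1→A gives 9>8; P2→S gives 7>3]
(B,Q): not NE [P1→C gives 4>0; P2→S gives 7>6]
(B,R): not NE [P1→C gives 9>3; P2→S gives 7>1]
(B,S): NE
(C,P): not NE [P1→A gives 9>1; P2→R gives 11>9]
(C,Q): not NE [P2→R gives 11>2]
(C,R): NE
(C,S): not NE [P1→B gives 5>0; P2→R gives 11>3]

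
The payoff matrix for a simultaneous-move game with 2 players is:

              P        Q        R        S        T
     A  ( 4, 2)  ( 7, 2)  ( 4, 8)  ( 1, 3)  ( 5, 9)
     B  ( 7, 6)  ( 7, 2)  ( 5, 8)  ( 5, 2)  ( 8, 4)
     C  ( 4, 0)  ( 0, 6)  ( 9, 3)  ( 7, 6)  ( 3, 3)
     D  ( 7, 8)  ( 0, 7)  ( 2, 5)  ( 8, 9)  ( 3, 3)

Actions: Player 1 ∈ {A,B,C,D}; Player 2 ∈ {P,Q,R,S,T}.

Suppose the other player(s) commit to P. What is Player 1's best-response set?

u_1(A vs P) = 4
u_1(B vs P) = 7
u_1(C vs P) = 4
u_1(D vs P) = 7
max payoff 7 at {B,D}

argmax u_1 = {B,D}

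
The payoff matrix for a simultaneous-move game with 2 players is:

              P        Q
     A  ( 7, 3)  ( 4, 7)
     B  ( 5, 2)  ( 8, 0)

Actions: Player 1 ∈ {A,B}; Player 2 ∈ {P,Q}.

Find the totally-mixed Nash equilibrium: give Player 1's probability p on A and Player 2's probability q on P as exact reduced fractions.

P1 indiff ⇒ q·7+(1-q)·4 = q·5+(1-q)·8 ⇒ q(2) = (1-q)(4) ⇒ q = 2/3
P2 indiff ⇒ p·3+(1-p)·2 = p·7+(1-p)·0 ⇒ p(-4) = (1-p)(-2) ⇒ p = 1/3

(p,q) = (1/3, 2/3)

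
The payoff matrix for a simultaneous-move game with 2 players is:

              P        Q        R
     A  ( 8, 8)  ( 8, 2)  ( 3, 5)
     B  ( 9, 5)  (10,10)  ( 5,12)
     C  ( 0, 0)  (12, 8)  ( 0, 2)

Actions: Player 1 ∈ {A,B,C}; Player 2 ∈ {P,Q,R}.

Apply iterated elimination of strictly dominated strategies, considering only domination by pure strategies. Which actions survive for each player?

Survivors P1:{B,C} P2:{Q,R}

P1 drop A (B beats it: P:9>8 Q:10>8 R:5>3)
P2 drop P (Q beats it: B:10>5 C:8>0)
P1→{B,C} P2→{Q,R}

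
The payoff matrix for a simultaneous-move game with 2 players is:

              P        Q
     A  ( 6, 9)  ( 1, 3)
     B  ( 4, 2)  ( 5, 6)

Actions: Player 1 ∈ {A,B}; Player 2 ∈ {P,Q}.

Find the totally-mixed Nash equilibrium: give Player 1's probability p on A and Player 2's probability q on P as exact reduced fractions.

P1 indiff ⇒ q·6+(1-q)·1 = q·4+(1-q)·5 ⇒ q(2) = (1-q)(4) ⇒ q = 2/3
P2 indiff ⇒ p·9+(1-p)·2 = p·3+(1-p)·6 ⇒ p(6) = (1-p)(4) ⇒ p = 2/5

P1 mixes 2/5 on A; P2 mixes 2/3 on P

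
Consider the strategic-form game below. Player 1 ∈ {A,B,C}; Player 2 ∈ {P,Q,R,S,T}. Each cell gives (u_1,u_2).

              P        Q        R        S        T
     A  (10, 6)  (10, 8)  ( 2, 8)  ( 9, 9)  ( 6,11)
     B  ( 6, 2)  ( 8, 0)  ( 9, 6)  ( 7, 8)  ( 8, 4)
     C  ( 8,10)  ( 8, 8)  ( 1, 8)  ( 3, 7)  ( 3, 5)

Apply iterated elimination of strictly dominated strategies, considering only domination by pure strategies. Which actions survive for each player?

IESDS → P1:{A,B} P2:{S,T}

P1 drop C (A beats it: P:10>8 Q:10>8 R:2>1 S:9>3 T:6>3)
P2 drop P (R beats it: A:8>6 B:6>2)
P2 drop Q (S beats it: A:9>8 B:8>0)
P2 drop R (S beats it: A:9>8 B:8>6)
P1→{A,B} P2→{S,T}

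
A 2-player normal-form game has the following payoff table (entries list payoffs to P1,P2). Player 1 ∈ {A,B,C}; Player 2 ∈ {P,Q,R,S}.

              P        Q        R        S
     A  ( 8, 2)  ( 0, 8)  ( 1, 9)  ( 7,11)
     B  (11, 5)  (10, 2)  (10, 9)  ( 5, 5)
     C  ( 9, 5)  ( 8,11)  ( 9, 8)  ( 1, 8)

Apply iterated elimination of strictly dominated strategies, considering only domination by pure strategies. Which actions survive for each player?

P1 drop C (B beats it: P:11>9 Q:10>8 R:10>9 S:5>1)
P2 drop P (R beats it: A:9>2 B:9>5)
P2 drop Q (R beats it: A:9>8 B:9>2)
P1→{A,B} P2→{R,S}

IESDS → P1:{A,B} P2:{R,S}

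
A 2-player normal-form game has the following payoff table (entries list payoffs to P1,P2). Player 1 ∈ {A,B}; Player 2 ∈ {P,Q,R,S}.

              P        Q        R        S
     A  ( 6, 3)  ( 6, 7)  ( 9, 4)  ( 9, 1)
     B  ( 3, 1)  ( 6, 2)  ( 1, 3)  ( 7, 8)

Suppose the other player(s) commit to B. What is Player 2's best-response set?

u_2(P vs B) = 1
u_2(Q vs B) = 2
u_2(R vs B) = 3
u_2(S vs B) = 8
max payoff 8 at {S}

BR_2 = {S}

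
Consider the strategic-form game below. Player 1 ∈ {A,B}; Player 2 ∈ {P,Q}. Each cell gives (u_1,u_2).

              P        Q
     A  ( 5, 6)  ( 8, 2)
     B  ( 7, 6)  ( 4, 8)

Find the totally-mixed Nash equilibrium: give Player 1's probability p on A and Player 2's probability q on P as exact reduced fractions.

P1 indiff ⇒ q·5+(1-q)·8 = q·7+(1-q)·4 ⇒ q(-2) = (1-q)(-4) ⇒ q = 2/3
P2 indiff ⇒ p·6+(1-p)·6 = p·2+(1-p)·8 ⇒ p(4) = (1-p)(2) ⇒ p = 1/3

(p,q) = (1/3, 2/3)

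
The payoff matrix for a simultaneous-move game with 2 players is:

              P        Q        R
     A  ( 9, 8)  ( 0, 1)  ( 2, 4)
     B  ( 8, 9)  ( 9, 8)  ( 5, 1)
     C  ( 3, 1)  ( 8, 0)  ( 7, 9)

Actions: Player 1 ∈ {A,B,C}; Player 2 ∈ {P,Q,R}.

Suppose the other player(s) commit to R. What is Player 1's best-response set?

BR_1 = {C}

u_1(A vs R) = 2
u_1(B vs R) = 5
u_1(C vs R) = 7
max payoff 7 at {C}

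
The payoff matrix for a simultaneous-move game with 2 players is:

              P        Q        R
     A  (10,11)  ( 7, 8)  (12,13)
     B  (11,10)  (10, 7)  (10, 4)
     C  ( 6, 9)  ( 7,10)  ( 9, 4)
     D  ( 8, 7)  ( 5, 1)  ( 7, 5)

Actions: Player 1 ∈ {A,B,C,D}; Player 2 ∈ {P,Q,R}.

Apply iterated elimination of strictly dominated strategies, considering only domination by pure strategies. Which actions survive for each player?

IESDS → P1:{A,B} P2:{P,R}

P1 drop C (B beats it: P:11>6 Q:10>7 R:10>9)
P1 drop D (A beats it: P:10>8 Q:7>5 R:12>7)
P2 drop Q (P beats it: A:11>8 B:10>7)
P1→{A,B} P2→{P,R}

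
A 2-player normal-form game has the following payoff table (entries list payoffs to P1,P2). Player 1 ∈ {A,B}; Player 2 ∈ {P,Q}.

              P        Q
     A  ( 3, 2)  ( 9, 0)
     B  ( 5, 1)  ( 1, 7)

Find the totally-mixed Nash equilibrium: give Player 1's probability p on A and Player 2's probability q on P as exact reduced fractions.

P1 indiff ⇒ q·3+(1-q)·9 = q·5+(1-q)·1 ⇒ q(-2) = (1-q)(-8) ⇒ q = 4/5
P2 indiff ⇒ p·2+(1-p)·1 = p·0+(1-p)·7 ⇒ p(2) = (1-p)(6) ⇒ p = 3/4

P1 mixes 3/4 on A; P2 mixes 4/5 on P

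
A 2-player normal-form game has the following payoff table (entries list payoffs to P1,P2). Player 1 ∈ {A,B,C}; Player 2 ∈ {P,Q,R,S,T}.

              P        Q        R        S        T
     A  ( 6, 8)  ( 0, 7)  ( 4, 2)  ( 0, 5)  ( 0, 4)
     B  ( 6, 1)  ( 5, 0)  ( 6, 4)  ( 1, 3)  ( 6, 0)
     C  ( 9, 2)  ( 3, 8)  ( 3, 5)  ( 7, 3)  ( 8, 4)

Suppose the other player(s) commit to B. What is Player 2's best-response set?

BR_2 = {R}

u_2(P vs B) = 1
u_2(Q vs B) = 0
u_2(R vs B) = 4
u_2(S vs B) = 3
u_2(T vs B) = 0
max payoff 4 at {R}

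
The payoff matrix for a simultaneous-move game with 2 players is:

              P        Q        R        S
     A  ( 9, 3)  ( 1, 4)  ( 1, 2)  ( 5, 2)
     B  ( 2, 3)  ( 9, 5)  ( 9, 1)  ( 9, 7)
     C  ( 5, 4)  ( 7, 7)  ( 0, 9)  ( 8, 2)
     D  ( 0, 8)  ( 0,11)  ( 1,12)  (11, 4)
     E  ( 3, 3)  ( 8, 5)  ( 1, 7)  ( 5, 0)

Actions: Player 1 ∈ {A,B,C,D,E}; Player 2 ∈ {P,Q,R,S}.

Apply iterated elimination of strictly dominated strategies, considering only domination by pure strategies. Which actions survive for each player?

P2 drop P (Q beats it: A:4>3 B:5>3 C:7>4 D:11>8 E:5>3)
P1 drop A (B beats it: Q:9>1 R:9>1 S:9>5)
P1 drop C (B beats it: Q:9>7 R:9>0 S:9>8)
P1 drop E (B beats it: Q:9>8 R:9>1 S:9>5)
P1→{B,D} P2→{Q,R,S}

Remaining: P1:{B,D} P2:{Q,R,S}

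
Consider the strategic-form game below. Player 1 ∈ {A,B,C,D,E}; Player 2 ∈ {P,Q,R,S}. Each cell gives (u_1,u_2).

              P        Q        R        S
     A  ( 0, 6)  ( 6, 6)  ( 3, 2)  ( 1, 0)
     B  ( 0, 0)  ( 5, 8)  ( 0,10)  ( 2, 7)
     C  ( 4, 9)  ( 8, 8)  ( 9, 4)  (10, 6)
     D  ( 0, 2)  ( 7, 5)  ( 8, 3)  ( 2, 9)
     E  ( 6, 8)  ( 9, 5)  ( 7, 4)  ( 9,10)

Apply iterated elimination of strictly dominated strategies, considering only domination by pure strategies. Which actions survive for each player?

P1 drop A (C beats it: P:4>0 Q:8>6 R:9>3 S:10>1)
P1 drop B (C beats it: P:4>0 Q:8>5 R:9>0 S:10>2)
P1 drop D (C beats it: P:4>0 Q:8>7 R:9>8 S:10>2)
P2 drop Q (P beats it: C:9>8 E:8>5)
P2 drop R (P beats it: C:9>4 E:8>4)
P1→{C,E} P2→{P,S}

Remaining: P1:{C,E} P2:{P,S}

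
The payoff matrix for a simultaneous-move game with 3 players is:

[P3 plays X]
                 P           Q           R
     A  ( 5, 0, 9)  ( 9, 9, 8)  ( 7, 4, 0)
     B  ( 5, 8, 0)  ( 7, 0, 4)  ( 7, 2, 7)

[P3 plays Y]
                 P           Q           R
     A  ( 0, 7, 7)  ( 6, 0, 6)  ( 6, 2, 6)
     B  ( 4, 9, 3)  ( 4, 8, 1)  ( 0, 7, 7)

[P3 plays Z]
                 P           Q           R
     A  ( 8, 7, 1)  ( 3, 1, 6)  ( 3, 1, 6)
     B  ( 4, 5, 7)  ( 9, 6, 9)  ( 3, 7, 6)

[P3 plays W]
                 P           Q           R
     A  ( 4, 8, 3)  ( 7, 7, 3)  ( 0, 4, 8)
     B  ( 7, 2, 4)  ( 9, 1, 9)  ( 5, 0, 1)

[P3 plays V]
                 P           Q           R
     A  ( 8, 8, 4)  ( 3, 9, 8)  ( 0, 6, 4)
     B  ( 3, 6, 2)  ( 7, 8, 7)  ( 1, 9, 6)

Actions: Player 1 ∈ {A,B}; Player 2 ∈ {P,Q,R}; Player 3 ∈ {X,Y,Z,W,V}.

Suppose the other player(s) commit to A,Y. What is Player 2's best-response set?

u_2(P vs A,Y) = 7
u_2(Q vs A,Y) = 0
u_2(R vs A,Y) = 2
max payoff 7 at {P}

P2 best: {P}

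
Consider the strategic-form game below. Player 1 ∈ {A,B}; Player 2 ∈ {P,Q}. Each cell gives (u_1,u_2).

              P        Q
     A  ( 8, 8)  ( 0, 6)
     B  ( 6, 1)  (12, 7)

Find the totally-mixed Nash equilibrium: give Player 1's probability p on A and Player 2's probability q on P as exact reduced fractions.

(p,q) = (3/4, 6/7)

P1 indiff ⇒ q·8+(1-q)·0 = q·6+(1-q)·12 ⇒ q(2) = (1-q)(12) ⇒ q = 6/7
P2 indiff ⇒ p·8+(1-p)·1 = p·6+(1-p)·7 ⇒ p(2) = (1-p)(6) ⇒ p = 3/4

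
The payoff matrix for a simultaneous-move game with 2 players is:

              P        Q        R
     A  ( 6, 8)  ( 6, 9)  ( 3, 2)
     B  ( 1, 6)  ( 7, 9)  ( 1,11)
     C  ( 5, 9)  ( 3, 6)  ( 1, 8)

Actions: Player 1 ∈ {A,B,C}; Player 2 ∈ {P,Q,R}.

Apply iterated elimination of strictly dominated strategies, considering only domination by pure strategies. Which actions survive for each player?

P1 drop C (A beats it: P:6>5 Q:6>3 R:3>1)
P2 drop P (Q beats it: A:9>8 B:9>6)
P1→{A,B} P2→{Q,R}

Remaining: P1:{A,B} P2:{Q,R}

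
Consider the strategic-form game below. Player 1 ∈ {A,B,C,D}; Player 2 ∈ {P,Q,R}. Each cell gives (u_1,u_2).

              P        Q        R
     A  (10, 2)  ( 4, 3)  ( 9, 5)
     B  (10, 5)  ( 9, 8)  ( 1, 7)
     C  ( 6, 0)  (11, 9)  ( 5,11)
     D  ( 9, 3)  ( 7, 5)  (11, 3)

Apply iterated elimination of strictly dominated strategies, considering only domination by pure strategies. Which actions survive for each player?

IESDS → P1:{C,D} P2:{Q,R}

P2 drop P (Q beats it: A:3>2 B:8>5 C:9>0 D:5>3)
P1 drop A (D beats it: Q:7>4 R:11>9)
P1 drop B (C beats it: Q:11>9 R:5>1)
P1→{C,D} P2→{Q,R}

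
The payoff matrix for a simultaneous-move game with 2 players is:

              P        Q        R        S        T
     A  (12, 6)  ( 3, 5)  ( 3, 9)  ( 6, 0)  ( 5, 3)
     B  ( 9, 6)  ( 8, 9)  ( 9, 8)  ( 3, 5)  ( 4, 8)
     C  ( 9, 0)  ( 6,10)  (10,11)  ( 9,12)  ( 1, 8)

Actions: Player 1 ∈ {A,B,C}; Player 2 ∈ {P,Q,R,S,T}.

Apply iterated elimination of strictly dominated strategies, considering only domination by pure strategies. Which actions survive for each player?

IESDS → P1:{B,C} P2:{Q,R,S}

P2 drop P (R beats it: A:9>6 B:8>6 C:11>0)
P2 drop T (Q beats it: A:5>3 B:9>8 C:10>8)
P1 drop A (C beats it: Q:6>3 R:10>3 S:9>6)
P1→{B,C} P2→{Q,R,S}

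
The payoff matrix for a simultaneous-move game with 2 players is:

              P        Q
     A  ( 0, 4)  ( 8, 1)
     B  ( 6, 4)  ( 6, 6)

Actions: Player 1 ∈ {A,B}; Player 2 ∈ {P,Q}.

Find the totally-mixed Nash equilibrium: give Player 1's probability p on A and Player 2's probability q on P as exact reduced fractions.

P1 indiff ⇒ q·0+(1-q)·8 = q·6+(1-q)·6 ⇒ q(-6) = (1-q)(-2) ⇒ q = 1/4
P2 indiff ⇒ p·4+(1-p)·4 = p·1+(1-p)·6 ⇒ p(3) = (1-p)(2) ⇒ p = 2/5

P1 mixes 2/5 on A; P2 mixes 1/4 on P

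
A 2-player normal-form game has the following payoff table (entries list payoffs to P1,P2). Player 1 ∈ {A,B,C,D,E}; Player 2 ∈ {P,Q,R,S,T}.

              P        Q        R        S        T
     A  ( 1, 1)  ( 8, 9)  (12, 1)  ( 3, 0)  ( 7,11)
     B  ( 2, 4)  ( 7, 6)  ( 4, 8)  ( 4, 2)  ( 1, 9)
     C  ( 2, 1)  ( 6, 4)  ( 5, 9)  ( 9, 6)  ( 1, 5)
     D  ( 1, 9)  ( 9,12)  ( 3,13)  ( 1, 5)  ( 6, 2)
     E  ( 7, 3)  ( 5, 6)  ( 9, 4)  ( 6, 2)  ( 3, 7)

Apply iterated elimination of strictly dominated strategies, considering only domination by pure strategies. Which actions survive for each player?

P2 drop P (Q beats it: A:9>1 B:6>4 C:4>1 D:12>9 E:6>3)
P2 drop S (R beats it: A:1>0 B:8>2 C:9>6 D:13>5 E:4>2)
P1 drop B (A beats it: Q:8>7 R:12>4 T:7>1)
P1 drop C (A beats it: Q:8>6 R:12>5 T:7>1)
P1 drop E (A beats it: Q:8>5 R:12>9 T:7>3)
P1→{A,D} P2→{Q,R,T}

Remaining: P1:{A,D} P2:{Q,R,T}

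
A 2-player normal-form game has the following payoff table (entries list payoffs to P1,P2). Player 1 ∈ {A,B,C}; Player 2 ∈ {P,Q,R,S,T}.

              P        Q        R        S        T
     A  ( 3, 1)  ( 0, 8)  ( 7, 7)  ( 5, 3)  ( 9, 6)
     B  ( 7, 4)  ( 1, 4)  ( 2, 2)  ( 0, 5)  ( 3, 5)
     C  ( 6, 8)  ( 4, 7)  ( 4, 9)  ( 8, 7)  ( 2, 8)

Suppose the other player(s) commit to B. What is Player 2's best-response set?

P2 best: {S,T}

u_2(P vs B) = 4
u_2(Q vs B) = 4
u_2(R vs B) = 2
u_2(S vs B) = 5
u_2(T vs B) = 5
max payoff 5 at {S,T}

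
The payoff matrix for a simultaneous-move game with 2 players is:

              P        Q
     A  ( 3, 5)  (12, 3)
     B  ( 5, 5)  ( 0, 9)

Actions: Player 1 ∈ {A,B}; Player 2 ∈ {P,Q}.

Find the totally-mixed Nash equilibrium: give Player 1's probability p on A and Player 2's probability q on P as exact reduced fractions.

P1 mixes 2/3 on A; P2 mixes 6/7 on P

P1 indiff ⇒ q·3+(1-q)·12 = q·5+(1-q)·0 ⇒ q(-2) = (1-q)(-12) ⇒ q = 6/7
P2 indiff ⇒ p·5+(1-p)·5 = p·3+(1-p)·9 ⇒ p(2) = (1-p)(4) ⇒ p = 2/3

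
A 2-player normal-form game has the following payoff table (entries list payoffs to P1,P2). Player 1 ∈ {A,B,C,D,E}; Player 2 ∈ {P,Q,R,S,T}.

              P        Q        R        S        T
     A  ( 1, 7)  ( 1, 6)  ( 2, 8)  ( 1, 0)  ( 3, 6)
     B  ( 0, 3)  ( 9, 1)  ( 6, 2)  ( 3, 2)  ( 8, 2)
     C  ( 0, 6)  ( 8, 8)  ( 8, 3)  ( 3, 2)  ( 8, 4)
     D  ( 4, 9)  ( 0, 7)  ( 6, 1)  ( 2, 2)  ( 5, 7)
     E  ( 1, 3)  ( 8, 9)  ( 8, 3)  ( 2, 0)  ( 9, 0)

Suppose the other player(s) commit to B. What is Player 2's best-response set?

argmax u_2 = {P}

u_2(P vs B) = 3
u_2(Q vs B) = 1
u_2(R vs B) = 2
u_2(S vs B) = 2
u_2(T vs B) = 2
max payoff 3 at {P}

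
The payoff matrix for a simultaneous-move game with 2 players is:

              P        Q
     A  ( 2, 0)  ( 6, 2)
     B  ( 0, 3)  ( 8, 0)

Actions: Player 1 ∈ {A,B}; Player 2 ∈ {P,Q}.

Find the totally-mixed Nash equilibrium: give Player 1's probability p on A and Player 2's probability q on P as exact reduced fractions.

p=3/5, q=1/2

P1 indiff ⇒ q·2+(1-q)·6 = q·0+(1-q)·8 ⇒ q(2) = (1-q)(2) ⇒ q = 1/2
P2 indiff ⇒ p·0+(1-p)·3 = p·2+(1-p)·0 ⇒ p(-2) = (1-p)(-3) ⇒ p = 3/5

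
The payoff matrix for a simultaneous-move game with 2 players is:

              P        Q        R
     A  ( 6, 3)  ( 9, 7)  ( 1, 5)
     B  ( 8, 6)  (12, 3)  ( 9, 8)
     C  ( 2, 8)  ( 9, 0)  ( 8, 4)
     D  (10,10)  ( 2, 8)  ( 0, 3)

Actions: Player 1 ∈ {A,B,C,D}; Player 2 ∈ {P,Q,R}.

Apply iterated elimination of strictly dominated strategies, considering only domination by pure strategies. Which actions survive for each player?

IESDS → P1:{B,D} P2:{P,R}

P1 drop A (B beats it: P:8>6 Q:12>9 R:9>1)
P1 drop C (B beats it: P:8>2 Q:12>9 R:9>8)
P2 drop Q (P beats it: B:6>3 D:10>8)
P1→{B,D} P2→{P,R}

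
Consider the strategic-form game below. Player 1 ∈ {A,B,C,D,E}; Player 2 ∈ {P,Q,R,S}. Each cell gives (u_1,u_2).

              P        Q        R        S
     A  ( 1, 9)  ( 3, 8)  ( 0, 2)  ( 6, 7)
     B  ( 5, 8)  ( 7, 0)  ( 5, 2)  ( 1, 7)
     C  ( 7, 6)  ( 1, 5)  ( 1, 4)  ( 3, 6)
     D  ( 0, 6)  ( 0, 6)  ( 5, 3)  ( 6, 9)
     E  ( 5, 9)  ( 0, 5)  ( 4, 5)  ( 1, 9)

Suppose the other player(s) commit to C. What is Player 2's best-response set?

u_2(P vs C) = 6
u_2(Q vs C) = 5
u_2(R vs C) = 4
u_2(S vs C) = 6
max payoff 6 at {P,S}

BR_2 = {P,S}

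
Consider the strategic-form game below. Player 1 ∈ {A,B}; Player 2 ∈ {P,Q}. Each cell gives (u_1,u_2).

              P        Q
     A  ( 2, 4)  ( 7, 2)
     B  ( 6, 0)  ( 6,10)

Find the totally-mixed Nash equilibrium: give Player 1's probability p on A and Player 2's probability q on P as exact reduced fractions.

P1 mixes 5/6 on A; P2 mixes 1/5 on P

P1 indiff ⇒ q·2+(1-q)·7 = q·6+(1-q)·6 ⇒ q(-4) = (1-q)(-1) ⇒ q = 1/5
P2 indiff ⇒ p·4+(1-p)·0 = p·2+(1-p)·10 ⇒ p(2) = (1-p)(10) ⇒ p = 5/6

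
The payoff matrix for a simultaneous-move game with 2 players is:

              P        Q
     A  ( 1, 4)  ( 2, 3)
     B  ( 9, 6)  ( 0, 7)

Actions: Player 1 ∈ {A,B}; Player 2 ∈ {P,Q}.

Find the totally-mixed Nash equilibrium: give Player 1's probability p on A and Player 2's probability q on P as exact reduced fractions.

P1 mixes 1/2 on A; P2 mixes 1/5 on P

P1 indiff ⇒ q·1+(1-q)·2 = q·9+(1-q)·0 ⇒ q(-8) = (1-q)(-2) ⇒ q = 1/5
P2 indiff ⇒ p·4+(1-p)·6 = p·3+(1-p)·7 ⇒ p(1) = (1-p)(1) ⇒ p = 1/2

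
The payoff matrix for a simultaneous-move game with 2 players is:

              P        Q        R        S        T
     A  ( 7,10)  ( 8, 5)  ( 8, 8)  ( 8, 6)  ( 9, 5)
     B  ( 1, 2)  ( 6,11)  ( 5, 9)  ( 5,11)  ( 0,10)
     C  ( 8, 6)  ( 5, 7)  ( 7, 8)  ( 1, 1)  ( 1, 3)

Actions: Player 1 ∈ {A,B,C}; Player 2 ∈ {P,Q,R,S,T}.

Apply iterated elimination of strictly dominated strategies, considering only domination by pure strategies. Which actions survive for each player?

P1 drop B (A beats it: P:7>1 Q:8>6 R:8>5 S:8>5 T:9>0)
P2 drop Q (R beats it: A:8>5 C:8>7)
P2 drop S (P beats it: A:10>6 C:6>1)
P2 drop T (P beats it: A:10>5 C:6>3)
P1→{A,C} P2→{P,R}

Remaining: P1:{A,C} P2:{P,R}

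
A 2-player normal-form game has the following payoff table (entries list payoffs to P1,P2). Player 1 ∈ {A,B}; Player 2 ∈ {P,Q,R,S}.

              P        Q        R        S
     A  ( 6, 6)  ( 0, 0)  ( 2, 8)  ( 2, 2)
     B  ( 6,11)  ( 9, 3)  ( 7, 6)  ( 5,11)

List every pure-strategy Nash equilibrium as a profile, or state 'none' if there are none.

(A,P): not NE [P2→R gives 8>6]
(A,Q): not NE [P1→B gives 9>0; P2→R gives 8>0]
(A,R): not NE [P1→B gives 7>2]
(A,S): not NE [P1→B gives 5>2; P2→R gives 8>2]
(B,P): NE
(B,Q): not NE [P2→S gives 11>3]
(B,R): not NE [P2→S gives 11>6]
(B,S): NE

Nash profiles: (B,P), (B,S)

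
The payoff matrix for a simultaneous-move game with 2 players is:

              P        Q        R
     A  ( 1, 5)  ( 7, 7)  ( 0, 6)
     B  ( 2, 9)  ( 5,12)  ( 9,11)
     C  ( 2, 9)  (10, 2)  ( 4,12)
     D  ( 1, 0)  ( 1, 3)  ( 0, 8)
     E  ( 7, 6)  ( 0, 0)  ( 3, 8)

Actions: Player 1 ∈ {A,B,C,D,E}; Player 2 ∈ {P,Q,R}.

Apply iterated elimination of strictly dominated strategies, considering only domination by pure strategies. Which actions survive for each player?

IESDS → P1:{B,C} P2:{Q,R}

P1 drop A (C beats it: P:2>1 Q:10>7 R:4>0)
P1 drop D (B beats it: P:2>1 Q:5>1 R:9>0)
P2 drop P (R beats it: B:11>9 C:12>9 E:8>6)
P1 drop E (B beats it: Q:5>0 R:9>3)
P1→{B,C} P2→{Q,R}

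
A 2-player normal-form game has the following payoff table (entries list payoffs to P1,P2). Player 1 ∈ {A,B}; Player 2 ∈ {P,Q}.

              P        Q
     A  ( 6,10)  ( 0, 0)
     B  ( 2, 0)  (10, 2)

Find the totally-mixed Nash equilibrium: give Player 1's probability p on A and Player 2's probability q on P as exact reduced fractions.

P1 indiff ⇒ q·6+(1-q)·0 = q·2+(1-q)·10 ⇒ q(4) = (1-q)(10) ⇒ q = 5/7
P2 indiff ⇒ p·10+(1-p)·0 = p·0+(1-p)·2 ⇒ p(10) = (1-p)(2) ⇒ p = 1/6

P1 mixes 1/6 on A; P2 mixes 5/7 on P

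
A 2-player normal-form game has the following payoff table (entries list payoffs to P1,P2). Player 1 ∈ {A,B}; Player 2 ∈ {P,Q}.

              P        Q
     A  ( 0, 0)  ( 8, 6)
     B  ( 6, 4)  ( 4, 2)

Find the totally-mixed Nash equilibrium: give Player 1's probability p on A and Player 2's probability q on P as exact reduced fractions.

(p,q) = (1/4, 2/5)

P1 indiff ⇒ q·0+(1-q)·8 = q·6+(1-q)·4 ⇒ q(-6) = (1-q)(-4) ⇒ q = 2/5
P2 indiff ⇒ p·0+(1-p)·4 = p·6+(1-p)·2 ⇒ p(-6) = (1-p)(-2) ⇒ p = 1/4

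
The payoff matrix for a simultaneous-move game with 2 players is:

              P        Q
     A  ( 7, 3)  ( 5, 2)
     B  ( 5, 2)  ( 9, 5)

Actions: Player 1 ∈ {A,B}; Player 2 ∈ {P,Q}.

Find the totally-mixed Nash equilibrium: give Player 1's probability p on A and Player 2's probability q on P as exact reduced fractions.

P1 mixes 3/4 on A; P2 mixes 2/3 on P

P1 indiff ⇒ q·7+(1-q)·5 = q·5+(1-q)·9 ⇒ q(2) = (1-q)(4) ⇒ q = 2/3
P2 indiff ⇒ p·3+(1-p)·2 = p·2+(1-p)·5 ⇒ p(1) = (1-p)(3) ⇒ p = 3/4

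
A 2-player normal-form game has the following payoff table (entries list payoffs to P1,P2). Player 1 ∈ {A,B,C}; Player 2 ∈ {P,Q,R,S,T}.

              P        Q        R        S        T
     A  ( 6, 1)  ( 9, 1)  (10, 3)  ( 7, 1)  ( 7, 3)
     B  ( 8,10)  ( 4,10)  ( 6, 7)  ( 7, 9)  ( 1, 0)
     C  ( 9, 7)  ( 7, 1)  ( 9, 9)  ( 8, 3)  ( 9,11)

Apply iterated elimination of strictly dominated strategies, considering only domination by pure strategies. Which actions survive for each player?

P1 drop B (C beats it: P:9>8 Q:7>4 R:9>6 S:8>7 T:9>1)
P2 drop P (R beats it: A:3>1 C:9>7)
P2 drop Q (R beats it: A:3>1 C:9>1)
P2 drop S (R beats it: A:3>1 C:9>3)
P1→{A,C} P2→{R,T}

IESDS → P1:{A,C} P2:{R,T}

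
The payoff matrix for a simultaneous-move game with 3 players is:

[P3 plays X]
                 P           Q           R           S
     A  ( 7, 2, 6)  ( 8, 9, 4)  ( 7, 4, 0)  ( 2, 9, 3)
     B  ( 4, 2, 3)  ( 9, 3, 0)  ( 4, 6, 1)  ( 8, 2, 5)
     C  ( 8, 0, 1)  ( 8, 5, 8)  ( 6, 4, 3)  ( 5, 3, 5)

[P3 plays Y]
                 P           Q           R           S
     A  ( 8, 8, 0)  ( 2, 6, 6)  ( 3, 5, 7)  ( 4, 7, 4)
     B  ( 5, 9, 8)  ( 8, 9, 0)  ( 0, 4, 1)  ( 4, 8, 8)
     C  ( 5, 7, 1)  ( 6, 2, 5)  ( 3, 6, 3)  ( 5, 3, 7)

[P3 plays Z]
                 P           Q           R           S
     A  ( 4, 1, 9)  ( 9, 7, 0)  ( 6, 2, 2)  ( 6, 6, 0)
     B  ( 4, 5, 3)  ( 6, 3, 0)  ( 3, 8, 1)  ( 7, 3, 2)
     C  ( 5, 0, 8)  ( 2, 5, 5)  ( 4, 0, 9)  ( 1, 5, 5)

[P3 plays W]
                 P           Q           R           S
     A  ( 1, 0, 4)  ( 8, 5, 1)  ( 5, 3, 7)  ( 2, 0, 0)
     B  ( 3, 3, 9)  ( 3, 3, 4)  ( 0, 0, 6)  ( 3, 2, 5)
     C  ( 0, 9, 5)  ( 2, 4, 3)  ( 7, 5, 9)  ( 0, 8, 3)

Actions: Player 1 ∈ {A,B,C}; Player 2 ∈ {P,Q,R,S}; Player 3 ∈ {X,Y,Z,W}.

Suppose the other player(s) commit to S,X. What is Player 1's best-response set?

u_1(A vs S,X) = 2
u_1(B vs S,X) = 8
u_1(C vs S,X) = 5
max payoff 8 at {B}

BR_1 = {B}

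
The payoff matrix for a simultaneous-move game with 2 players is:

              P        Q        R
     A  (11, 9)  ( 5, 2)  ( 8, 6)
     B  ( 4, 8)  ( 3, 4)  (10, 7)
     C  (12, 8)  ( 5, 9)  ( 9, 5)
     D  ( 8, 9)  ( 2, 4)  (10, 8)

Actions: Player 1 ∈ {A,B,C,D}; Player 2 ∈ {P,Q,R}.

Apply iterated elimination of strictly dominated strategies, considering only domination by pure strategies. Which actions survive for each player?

P2 drop R (P beats it: A:9>6 B:8>7 C:8>5 D:9>8)
P1 drop B (A beats it: P:11>4 Q:5>3)
P1 drop D (A beats it: P:11>8 Q:5>2)
P1→{A,C} P2→{P,Q}

Survivors P1:{A,C} P2:{P,Q}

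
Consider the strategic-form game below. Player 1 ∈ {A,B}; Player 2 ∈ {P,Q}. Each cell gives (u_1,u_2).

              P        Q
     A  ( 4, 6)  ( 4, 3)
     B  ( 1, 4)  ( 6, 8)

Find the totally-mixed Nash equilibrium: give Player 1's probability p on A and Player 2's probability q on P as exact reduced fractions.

p=4/7, q=2/5

P1 indiff ⇒ q·4+(1-q)·4 = q·1+(1-q)·6 ⇒ q(3) = (1-q)(2) ⇒ q = 2/5
P2 indiff ⇒ p·6+(1-p)·4 = p·3+(1-p)·8 ⇒ p(3) = (1-p)(4) ⇒ p = 4/7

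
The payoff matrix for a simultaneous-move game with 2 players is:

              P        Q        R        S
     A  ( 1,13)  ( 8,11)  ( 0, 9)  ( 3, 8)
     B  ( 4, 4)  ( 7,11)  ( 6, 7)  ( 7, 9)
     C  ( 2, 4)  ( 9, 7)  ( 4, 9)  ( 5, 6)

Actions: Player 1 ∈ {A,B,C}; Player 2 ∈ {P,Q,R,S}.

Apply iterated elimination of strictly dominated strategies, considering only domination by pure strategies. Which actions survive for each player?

Survivors P1:{B,C} P2:{Q,R}

P1 drop A (C beats it: P:2>1 Q:9>8 R:4>0 S:5>3)
P2 drop P (Q beats it: B:11>4 C:7>4)
P2 drop S (Q beats it: B:11>9 C:7>6)
P1→{B,C} P2→{Q,R}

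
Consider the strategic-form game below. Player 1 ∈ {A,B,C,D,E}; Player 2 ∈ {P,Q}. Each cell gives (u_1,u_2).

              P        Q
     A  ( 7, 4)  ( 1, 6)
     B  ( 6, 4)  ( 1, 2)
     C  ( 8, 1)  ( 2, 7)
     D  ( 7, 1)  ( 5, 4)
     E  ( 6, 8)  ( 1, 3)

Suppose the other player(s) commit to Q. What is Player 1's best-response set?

BR_1 = {D}

u_1(A vs Q) = 1
u_1(B vs Q) = 1
u_1(C vs Q) = 2
u_1(D vs Q) = 5
u_1(E vs Q) = 1
max payoff 5 at {D}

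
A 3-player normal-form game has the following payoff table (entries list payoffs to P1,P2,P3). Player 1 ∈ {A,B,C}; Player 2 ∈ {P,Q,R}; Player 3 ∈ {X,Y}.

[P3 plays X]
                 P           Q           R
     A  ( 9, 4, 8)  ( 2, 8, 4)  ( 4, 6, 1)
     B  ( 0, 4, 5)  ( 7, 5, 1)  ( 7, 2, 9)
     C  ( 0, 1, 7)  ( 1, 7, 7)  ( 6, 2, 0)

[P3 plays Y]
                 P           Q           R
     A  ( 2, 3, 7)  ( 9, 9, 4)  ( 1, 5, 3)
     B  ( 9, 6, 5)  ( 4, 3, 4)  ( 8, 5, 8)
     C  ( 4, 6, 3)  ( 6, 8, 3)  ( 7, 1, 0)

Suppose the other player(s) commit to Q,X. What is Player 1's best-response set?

u_1(A vs Q,X) = 2
u_1(B vs Q,X) = 7
u_1(C vs Q,X) = 1
max payoff 7 at {B}

P1 best: {B}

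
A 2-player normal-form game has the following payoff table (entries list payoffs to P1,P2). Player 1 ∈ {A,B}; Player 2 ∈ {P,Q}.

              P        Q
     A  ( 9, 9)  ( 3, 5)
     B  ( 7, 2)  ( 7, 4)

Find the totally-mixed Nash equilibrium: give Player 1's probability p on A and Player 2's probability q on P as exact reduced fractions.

P1 mixes 1/3 on A; P2 mixes 2/3 on P

P1 indiff ⇒ q·9+(1-q)·3 = q·7+(1-q)·7 ⇒ q(2) = (1-q)(4) ⇒ q = 2/3
P2 indiff ⇒ p·9+(1-p)·2 = p·5+(1-p)·4 ⇒ p(4) = (1-p)(2) ⇒ p = 1/3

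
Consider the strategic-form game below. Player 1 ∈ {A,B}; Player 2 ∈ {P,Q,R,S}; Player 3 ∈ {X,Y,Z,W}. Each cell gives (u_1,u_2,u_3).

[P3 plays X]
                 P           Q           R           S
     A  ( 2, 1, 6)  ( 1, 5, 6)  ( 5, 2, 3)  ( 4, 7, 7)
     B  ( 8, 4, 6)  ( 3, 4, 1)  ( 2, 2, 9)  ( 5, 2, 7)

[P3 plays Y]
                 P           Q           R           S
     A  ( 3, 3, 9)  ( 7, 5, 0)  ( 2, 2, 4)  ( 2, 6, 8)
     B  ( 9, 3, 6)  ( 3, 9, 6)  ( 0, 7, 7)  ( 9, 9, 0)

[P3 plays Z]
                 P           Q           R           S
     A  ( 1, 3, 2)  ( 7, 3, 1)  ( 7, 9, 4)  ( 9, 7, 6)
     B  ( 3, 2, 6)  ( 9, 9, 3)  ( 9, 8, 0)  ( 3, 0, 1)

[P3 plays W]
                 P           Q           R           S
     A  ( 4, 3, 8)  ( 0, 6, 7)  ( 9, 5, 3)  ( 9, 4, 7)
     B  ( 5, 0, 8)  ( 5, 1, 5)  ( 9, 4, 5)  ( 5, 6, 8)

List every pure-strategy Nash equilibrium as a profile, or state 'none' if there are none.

(A,P,X): not NE [P1→B gives 8>2; P2→S gives 7>1; P3→Y gives 9>6]
(A,P,Y): not NE [P1→B gives 9>3; P2→S gives 6>3]
(A,P,Z): not NE [P1→B gives 3>1; P2→R gives 9>3; P3→Y gives 9>2]
(A,P,W): not NE [P1→B gives 5>4; P2→Q gives 6>3; P3→Y gives 9>8]
(A,Q,X): not NE [P1→B gives 3>1; P2→S gives 7>5; P3→W gives 7>6]
(A,Q,Y): not NE [P2→S gives 6>5; P3→W gives 7>0]
(A,Q,Z): not NE [P1→B gives 9>7; P2→R gives 9>3; P3→W gives 7>1]
(A,Q,W): not NE [P1→B gives 5>0]
(A,R,X): not NE [P2→S gives 7>2; P3→Z gives 4>3]
(A,R,Y): not NE [P2→S gives 6>2]
(A,R,Z): not NE [P1→B gives 9>7]
(A,R,W): not NE [P2→Q gives 6>5; P3→Z gives 4>3]
(A,S,X): not NE [P1→B gives 5>4; P3→Y gives 8>7]
(A,S,Y): not NE [P1→B gives 9>2]
(A,S,Z): not NE [P2→R gives 9>7; P3→Y gives 8>6]
(A,S,W): not NE [P2→Q gives 6>4; P3→Y gives 8>7]
(B,P,X): not NE [P3→W gives 8>6]
(B,P,Y): not NE [P2→S gives 9>3; P3→W gives 8>6]
(B,P,Z): not NE [P2→Q gives 9>2; P3→W gives 8>6]
(B,P,W): not NE [P2→S gives 6>0]
(B,Q,X): not NE [P3→Y gives 6>1]
(B,Q,Y): not NE [P1→A gives 7>3]
(B,Q,Z): not NE [P3→Y gives 6>3]
(B,Q,W): not NE [P2→S gives 6>1; P3→Y gives 6>5]
(B,R,X): not NE [P1→A gives 5>2; P2→Q gives 4>2]
(B,R,Y): not NE [P1→A gives 2>0; P2→S gives 9>7; P3→X gives 9>7]
(B,R,Z): not NE [P2→Q gives 9>8; P3→X gives 9>0]
(B,R,W): not NE [P2→S gives 6>4; P3→X gives 9>5]
(B,S,X): not NE [P2→Q gives 4>2; P3→W gives 8>7]
(B,S,Y): not NE [P3→W gives 8>0]
(B,S,Z): not NE [P1→A gives 9>3; P2→Q gives 9>0; P3→W gives 8>1]
(B,S,W): not NE [P1→A gives 9>5]

PSNE: ∅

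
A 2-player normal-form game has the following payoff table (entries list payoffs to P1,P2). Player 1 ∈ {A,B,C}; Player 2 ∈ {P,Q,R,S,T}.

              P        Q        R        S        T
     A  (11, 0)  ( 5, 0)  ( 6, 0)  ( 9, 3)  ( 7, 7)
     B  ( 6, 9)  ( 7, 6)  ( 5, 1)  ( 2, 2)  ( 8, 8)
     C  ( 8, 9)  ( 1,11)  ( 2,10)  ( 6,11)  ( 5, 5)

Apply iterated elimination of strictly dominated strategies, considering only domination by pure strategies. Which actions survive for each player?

Remaining: P1:{A,B} P2:{P,T}

P1 drop C (A beats it: P:11>8 Q:5>1 R:6>2 S:9>6 T:7>5)
P2 drop Q (T beats it: A:7>0 B:8>6)
P2 drop R (S beats it: A:3>0 B:2>1)
P2 drop S (T beats it: A:7>3 B:8>2)
P1→{A,B} P2→{P,T}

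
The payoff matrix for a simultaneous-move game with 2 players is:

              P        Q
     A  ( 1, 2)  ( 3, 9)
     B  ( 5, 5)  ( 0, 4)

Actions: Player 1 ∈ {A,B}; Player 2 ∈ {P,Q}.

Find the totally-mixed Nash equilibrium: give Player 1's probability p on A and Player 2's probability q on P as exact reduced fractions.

P1 indiff ⇒ q·1+(1-q)·3 = q·5+(1-q)·0 ⇒ q(-4) = (1-q)(-3) ⇒ q = 3/7
P2 indiff ⇒ p·2+(1-p)·5 = p·9+(1-p)·4 ⇒ p(-7) = (1-p)(-1) ⇒ p = 1/8

p=1/8, q=3/7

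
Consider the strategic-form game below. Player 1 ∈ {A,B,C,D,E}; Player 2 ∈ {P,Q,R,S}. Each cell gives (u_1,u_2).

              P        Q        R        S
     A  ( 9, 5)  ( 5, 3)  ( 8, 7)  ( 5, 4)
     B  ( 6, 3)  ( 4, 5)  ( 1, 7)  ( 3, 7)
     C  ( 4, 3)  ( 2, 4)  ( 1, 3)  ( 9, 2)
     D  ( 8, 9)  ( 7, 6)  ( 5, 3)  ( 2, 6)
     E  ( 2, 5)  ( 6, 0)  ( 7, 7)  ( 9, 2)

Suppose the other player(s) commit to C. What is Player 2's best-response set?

u_2(P vs C) = 3
u_2(Q vs C) = 4
u_2(R vs C) = 3
u_2(S vs C) = 2
max payoff 4 at {Q}

P2 best: {Q}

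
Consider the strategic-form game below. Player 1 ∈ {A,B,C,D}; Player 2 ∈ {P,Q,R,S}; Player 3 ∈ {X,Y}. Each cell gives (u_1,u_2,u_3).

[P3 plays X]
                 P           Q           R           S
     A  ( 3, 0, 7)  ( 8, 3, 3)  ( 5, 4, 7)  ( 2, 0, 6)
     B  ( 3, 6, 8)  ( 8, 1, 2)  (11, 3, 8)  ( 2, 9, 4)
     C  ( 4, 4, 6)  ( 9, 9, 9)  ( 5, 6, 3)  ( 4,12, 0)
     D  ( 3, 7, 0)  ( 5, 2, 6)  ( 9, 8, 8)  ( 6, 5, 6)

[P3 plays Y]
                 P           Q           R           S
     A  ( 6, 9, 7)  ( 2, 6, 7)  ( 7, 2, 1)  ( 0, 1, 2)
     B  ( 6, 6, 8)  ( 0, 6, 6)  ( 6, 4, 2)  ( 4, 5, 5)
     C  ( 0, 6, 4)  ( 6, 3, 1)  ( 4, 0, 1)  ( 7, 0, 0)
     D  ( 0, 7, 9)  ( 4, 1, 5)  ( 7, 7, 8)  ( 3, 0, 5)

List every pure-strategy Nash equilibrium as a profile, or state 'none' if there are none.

NE set: (A,P,Y), (B,P,Y), (D,R,Y)

(A,P,X): not NE [P1→C gives 4>3; P2→R gives 4>0]
(A,P,Y): NE
(A,Q,X): not NE [P1→C gives 9>8; P2→R gives 4>3; P3→Y gives 7>3]
(A,Q,Y): not NE [P1→C gives 6>2; P2→P gives 9>6]
(A,R,X): not NE [P1→B gives 11>5]
(A,R,Y): not NE [P2→P gives 9>2; P3→X gives 7>1]
(A,S,X): not NE [P1→D gives 6>2; P2→R gives 4>0]
(A,S,Y): not NE [P1→C gives 7>0; P2→P gives 9>1; P3→X gives 6>2]
(B,P,X): not NE [P1→C gives 4>3; P2→S gives 9>6]
(B,P,Y): NE
(B,Q,X): not NE [P1→C gives 9>8; P2→S gives 9>1; P3→Y gives 6>2]
(B,Q,Y): not NE [P1→C gives 6>0]
(B,R,X): not NE [P2→S gives 9>3]
(B,R,Y): not NE [P1→D gives 7>6; P2→Q gives 6>4; P3→X gives 8>2]
(B,S,X): not NE [P1→D gives 6>2; P3→Y gives 5>4]
(B,S,Y): not NE [P1→C gives 7>4; P2→Q gives 6>5]
(C,P,X): not NE [P2→S gives 12>4]
(C,P,Y): not NE [P1→B gives 6>0; P3→X gives 6>4]
(C,Q,X): not NE [P2→S gives 12>9]
(C,Q,Y): not NE [P2→P gives 6>3; P3→X gives 9>1]
(C,R,X): not NE [P1→B gives 11>5; P2→S gives 12>6]
(C,R,Y): not NE [P1→D gives 7>4; P2→P gives 6>0; P3→X gives 3>1]
(C,S,X): not NE [P1→D gives 6>4]
(C,S,Y): not NE [P2→P gives 6>0]
(D,P,X): not NE [P1→C gives 4>3; P2→R gives 8>7; P3→Y gives 9>0]
(D,P,Y): not NE [P1→B gives 6>0]
(D,Q,X): not NE [P1→C gives 9>5; P2→R gives 8>2]
(D,Q,Y): not NE [P1→C gives 6>4; P2→R gives 7>1; P3→X gives 6>5]
(D,R,X): not NE [P1→B gives 11>9]
(D,R,Y): NE
(D,S,X): not NE [P2→R gives 8>5]
(D,S,Y): not NE [P1→C gives 7>3; P2→R gives 7>0; P3→X gives 6>5]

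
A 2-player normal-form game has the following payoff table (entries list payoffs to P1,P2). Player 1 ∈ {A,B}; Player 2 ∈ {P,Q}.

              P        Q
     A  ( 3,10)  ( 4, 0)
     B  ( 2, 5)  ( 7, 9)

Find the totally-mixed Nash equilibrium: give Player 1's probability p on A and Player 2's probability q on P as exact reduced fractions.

(p,q) = (2/7, 3/4)

P1 indiff ⇒ q·3+(1-q)·4 = q·2+(1-q)·7 ⇒ q(1) = (1-q)(3) ⇒ q = 3/4
P2 indiff ⇒ p·10+(1-p)·5 = p·0+(1-p)·9 ⇒ p(10) = (1-p)(4) ⇒ p = 2/7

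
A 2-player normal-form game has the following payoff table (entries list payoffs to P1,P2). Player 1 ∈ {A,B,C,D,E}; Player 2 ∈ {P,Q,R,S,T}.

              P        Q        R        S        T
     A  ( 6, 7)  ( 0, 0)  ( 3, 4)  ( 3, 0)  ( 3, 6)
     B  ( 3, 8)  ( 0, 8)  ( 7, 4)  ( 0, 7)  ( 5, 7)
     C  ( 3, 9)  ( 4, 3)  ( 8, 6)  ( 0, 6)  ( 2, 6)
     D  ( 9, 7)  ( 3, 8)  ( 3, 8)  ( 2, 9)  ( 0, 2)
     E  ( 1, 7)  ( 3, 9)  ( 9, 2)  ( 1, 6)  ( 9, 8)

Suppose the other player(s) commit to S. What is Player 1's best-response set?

BR_1 = {A}

u_1(A vs S) = 3
u_1(B vs S) = 0
u_1(C vs S) = 0
u_1(D vs S) = 2
u_1(E vs S) = 1
max payoff 3 at {A}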